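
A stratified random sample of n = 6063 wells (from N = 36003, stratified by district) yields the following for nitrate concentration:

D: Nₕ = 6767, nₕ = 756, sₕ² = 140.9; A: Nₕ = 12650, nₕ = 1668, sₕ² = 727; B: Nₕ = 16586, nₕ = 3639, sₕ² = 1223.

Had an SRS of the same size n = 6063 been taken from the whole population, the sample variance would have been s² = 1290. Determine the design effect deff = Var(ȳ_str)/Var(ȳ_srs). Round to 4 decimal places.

0.6117

Var(ȳ_str) = Σ Wₕ²(1−fₕ)sₕ²/nₕ with Wₕ = Nₕ/36003:
  D: (6767/36003)²·(1−756/6767)·140.9/756 = 0.0058486377
  A: (12650/36003)²·(1−1668/12650)·727/1668 = 0.046712483
  B: (16586/36003)²·(1−3639/16586)·1223/3639 = 0.055677257
  → Var(ȳ_str) = 0.10823838.
Var(ȳ_srs) = (1 − 6063/36003)·1290/6063 = 0.17693561.
deff = 0.10823838 / 0.17693561 = 0.6117.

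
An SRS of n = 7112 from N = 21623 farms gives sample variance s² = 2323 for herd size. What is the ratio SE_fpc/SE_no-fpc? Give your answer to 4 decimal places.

f = n/N = 7112/21623 = 0.32890903.
SE_no-fpc = √(s²/n) = 0.57151644; SE_fpc = √((1−f)s²/n) = 0.46818708.
Ratio = √(1−f) = 0.81920142.

0.8192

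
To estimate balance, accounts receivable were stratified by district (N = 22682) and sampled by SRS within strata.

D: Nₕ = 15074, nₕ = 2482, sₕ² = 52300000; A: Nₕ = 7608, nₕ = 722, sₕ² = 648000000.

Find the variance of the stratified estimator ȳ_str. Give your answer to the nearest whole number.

Var(ȳ_str) = Σₕ Wₕ²(1 − fₕ)sₕ²/nₕ with Wₕ = Nₕ/N, N = 22682.
D: Wₕ = 0.66457984; term = 0.66457984²·(1 − 0.16465437)·52300000/2482 = 7774.2848.
A: Wₕ = 0.33542016; term = 0.33542016²·(1 − 0.09490011)·648000000/722 = 91392.938.
Sum = 99167.223.

99167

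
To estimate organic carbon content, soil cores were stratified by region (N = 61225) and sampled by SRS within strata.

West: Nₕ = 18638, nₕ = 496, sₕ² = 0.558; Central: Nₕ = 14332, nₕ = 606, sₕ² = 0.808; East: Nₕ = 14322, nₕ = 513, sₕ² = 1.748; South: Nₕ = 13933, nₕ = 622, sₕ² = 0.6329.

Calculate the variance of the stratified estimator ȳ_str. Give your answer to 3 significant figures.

Var(ȳ_str) = Σₕ Wₕ²(1 − fₕ)sₕ²/nₕ with Wₕ = Nₕ/N, N = 61225.
West: Wₕ = 0.30441813; term = 0.30441813²·(1 − 0.02661230)·0.558/496 = 1.0147975 × 10^-4.
Central: Wₕ = 0.23408738; term = 0.23408738²·(1 − 0.04228300)·0.808/606 = 6.9973233 × 10^-5.
East: Wₕ = 0.23392405; term = 0.23392405²·(1 − 0.03581902)·1.748/513 = 1.7977627 × 10^-4.
South: Wₕ = 0.22757044; term = 0.22757044²·(1 − 0.04464222)·0.6329/622 = 5.0343389 × 10^-5.
Sum = 4.0157264 × 10^-4.

4.02 × 10^-4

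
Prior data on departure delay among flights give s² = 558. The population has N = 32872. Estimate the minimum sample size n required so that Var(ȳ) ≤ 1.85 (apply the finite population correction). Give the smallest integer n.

299

Without fpc, n₀ = s²/D = 558/1.85 = 301.6216.
With fpc, (1 − n/N)·s²/n ≤ D requires n ≥ n₀/(1 + n₀/N) = 301.6216/(1 + 301.6216/32872) = 298.8792.
Rounding up, n = 299.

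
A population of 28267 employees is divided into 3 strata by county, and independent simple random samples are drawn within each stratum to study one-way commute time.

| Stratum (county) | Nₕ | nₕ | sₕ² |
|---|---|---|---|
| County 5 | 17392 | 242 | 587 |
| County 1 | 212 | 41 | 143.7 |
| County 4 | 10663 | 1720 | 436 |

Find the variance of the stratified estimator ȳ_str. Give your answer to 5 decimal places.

Var(ȳ_str) = Σₕ Wₕ²(1 − fₕ)sₕ²/nₕ with Wₕ = Nₕ/N, N = 28267.
County 5: Wₕ = 0.61527576; term = 0.61527576²·(1 − 0.01391444)·587/242 = 0.90547601.
County 1: Wₕ = 0.00749991; term = 0.00749991²·(1 − 0.19339623)·143.7/41 = 1.5901769 × 10^-4.
County 4: Wₕ = 0.37722433; term = 0.37722433²·(1 − 0.16130545)·436/1720 = 0.030252498.
Sum = 0.93588753.

0.93589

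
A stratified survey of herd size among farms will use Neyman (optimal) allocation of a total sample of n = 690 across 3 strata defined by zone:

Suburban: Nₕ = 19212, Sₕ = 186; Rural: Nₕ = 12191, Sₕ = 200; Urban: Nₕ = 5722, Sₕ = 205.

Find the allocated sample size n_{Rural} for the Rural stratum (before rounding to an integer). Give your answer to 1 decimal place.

234.2

Neyman allocation: nₕ = n·NₕSₕ / Σⱼ NⱼSⱼ.
Σ NⱼSⱼ = 19212·186 + 12191·200 + 5722·205 = 7.184642 × 10^6.
n_{Rural} = 690·12191·200 / (7.184642 × 10^6) = 234.2.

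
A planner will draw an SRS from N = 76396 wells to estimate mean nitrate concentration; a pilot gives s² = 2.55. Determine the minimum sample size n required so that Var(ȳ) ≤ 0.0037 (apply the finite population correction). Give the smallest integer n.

Without fpc, n₀ = s²/D = 2.55/0.0037 = 689.1892.
With fpc, (1 − n/N)·s²/n ≤ D requires n ≥ n₀/(1 + n₀/N) = 689.1892/(1 + 689.1892/76396) = 683.0274.
Rounding up, n = 684.

684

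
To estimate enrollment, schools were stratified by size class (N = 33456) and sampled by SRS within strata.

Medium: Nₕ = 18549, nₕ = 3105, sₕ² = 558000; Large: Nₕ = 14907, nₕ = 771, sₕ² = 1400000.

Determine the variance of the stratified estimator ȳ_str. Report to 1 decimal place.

Var(ȳ_str) = Σₕ Wₕ²(1 − fₕ)sₕ²/nₕ with Wₕ = Nₕ/N, N = 33456.
Medium: Wₕ = 0.55442970; term = 0.55442970²·(1 − 0.16739447)·558000/3105 = 45.994389.
Large: Wₕ = 0.44557030; term = 0.44557030²·(1 − 0.05172067)·1400000/771 = 341.85538.
Sum = 387.84977.

387.8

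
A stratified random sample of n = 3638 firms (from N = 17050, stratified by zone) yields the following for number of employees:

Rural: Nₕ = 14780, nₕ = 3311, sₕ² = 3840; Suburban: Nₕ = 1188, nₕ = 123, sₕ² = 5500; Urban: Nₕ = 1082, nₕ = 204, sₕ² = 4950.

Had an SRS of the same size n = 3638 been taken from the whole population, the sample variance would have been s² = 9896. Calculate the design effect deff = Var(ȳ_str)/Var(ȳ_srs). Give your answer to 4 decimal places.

0.4441

Var(ȳ_str) = Σ Wₕ²(1−fₕ)sₕ²/nₕ with Wₕ = Nₕ/17050:
  Rural: (14780/17050)²·(1−3311/14780)·3840/3311 = 0.67627489
  Suburban: (1188/17050)²·(1−123/1188)·5500/123 = 0.19461435
  Urban: (1082/17050)²·(1−204/1082)·4950/204 = 0.079295409
  → Var(ȳ_str) = 0.95018465.
Var(ȳ_srs) = (1 − 3638/17050)·9896/3638 = 2.1397654.
deff = 0.95018465 / 2.1397654 = 0.4441.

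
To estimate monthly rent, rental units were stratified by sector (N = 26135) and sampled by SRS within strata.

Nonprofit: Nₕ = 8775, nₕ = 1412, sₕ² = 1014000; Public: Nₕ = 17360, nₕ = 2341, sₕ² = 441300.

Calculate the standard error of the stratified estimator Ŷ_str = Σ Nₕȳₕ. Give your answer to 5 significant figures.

309110

Var(Ŷ_str) = Σₕ Nₕ²(1 − fₕ)sₕ²/nₕ.
Nonprofit: 8775²·(1 − 1412/8775)·1014000/1412 = 4.6398633 × 10^10.
Public: 17360²·(1 − 2341/17360)·441300/2341 = 4.9149969 × 10^10.
Sum = 9.5548602 × 10^10.
SE = √(9.5548602 × 10^10) = 309110.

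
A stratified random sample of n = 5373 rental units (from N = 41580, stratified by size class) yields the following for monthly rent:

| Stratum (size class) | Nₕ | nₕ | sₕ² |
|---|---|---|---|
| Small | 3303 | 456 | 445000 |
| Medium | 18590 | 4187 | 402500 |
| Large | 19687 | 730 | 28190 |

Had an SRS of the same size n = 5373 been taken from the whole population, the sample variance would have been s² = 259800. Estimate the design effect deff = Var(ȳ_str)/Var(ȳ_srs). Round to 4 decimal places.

Var(ȳ_str) = Σ Wₕ²(1−fₕ)sₕ²/nₕ with Wₕ = Nₕ/41580:
  Small: (3303/41580)²·(1−456/3303)·445000/456 = 5.307894
  Medium: (18590/41580)²·(1−4187/18590)·402500/4187 = 14.887655
  Large: (19687/41580)²·(1−730/19687)·28190/730 = 8.3358981
  → Var(ȳ_str) = 28.531447.
Var(ȳ_srs) = (1 − 5373/41580)·259800/5373 = 42.104679.
deff = 28.531447 / 42.104679 = 0.6776.

0.6776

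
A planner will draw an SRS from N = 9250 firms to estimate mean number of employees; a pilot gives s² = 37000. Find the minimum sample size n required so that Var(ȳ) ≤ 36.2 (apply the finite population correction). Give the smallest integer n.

921

Without fpc, n₀ = s²/D = 37000/36.2 = 1022.0994.
With fpc, (1 − n/N)·s²/n ≤ D requires n ≥ n₀/(1 + n₀/N) = 1022.0994/(1 + 1022.0994/9250) = 920.3980.
Rounding up, n = 921.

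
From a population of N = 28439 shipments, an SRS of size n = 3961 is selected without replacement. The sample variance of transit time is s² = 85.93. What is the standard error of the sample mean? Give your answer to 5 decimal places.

0.13665

Under SRS without replacement, Var(ȳ) = (1 − f)·s²/n with f = n/N = 3961/28439 = 0.13928057.
Var(ȳ) = (1 − 0.13928057)·85.93/3961 = 0.86071943·0.021694017 = 0.018672462.
SE(ȳ) = √(0.018672462) = 0.13665.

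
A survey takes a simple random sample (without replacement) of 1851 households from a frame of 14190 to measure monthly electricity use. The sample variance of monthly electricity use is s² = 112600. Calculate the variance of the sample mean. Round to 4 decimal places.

Under SRS without replacement, Var(ȳ) = (1 − f)·s²/n with f = n/N = 1851/14190 = 0.13044397.
Var(ȳ) = (1 − 0.13044397)·112600/1851 = 0.86955603·60.831983 = 52.896817.

52.8968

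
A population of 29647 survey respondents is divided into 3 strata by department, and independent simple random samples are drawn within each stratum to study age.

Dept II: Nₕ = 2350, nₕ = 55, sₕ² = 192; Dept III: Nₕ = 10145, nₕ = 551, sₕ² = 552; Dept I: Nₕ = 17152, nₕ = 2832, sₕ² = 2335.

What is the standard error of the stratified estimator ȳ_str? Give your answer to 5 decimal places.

0.60230

Var(ȳ_str) = Σₕ Wₕ²(1 − fₕ)sₕ²/nₕ with Wₕ = Nₕ/N, N = 29647.
Dept II: Wₕ = 0.07926603; term = 0.07926603²·(1 − 0.02340426)·192/55 = 0.0214204.
Dept III: Wₕ = 0.34219314; term = 0.34219314²·(1 − 0.05431247)·552/551 = 0.11093734.
Dept I: Wₕ = 0.57854083; term = 0.57854083²·(1 − 0.16511194)·2335/2832 = 0.23040395.
Sum = 0.36276169.
SE = √(0.36276169) = 0.60230.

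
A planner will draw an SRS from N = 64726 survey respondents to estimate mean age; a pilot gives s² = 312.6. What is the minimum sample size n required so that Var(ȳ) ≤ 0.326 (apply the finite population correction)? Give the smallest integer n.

Without fpc, n₀ = s²/D = 312.6/0.326 = 958.8957.
With fpc, (1 − n/N)·s²/n ≤ D requires n ≥ n₀/(1 + n₀/N) = 958.8957/(1 + 958.8957/64726) = 944.8973.
Rounding up, n = 945.

945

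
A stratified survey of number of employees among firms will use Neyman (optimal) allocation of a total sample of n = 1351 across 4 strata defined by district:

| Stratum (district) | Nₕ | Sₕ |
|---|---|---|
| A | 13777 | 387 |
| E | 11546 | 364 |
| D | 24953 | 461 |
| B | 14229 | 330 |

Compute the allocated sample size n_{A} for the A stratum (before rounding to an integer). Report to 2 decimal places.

279.91

Neyman allocation: nₕ = n·NₕSₕ / Σⱼ NⱼSⱼ.
Σ NⱼSⱼ = 13777·387 + 11546·364 + 24953·461 + 14229·330 = 2.5733346 × 10^7.
n_{A} = 1351·13777·387 / (2.5733346 × 10^7) = 279.91.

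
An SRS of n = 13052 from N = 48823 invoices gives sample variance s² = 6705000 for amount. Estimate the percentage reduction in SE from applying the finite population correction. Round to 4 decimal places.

14.4040

f = n/N = 13052/48823 = 0.26733302.
SE_no-fpc = √(s²/n) = 22.665268; SE_fpc = √((1−f)s²/n) = 19.400556.
Ratio = √(1−f) = 0.85595968. Reduction = 100·(1 − 0.85595968) = 14.4040%.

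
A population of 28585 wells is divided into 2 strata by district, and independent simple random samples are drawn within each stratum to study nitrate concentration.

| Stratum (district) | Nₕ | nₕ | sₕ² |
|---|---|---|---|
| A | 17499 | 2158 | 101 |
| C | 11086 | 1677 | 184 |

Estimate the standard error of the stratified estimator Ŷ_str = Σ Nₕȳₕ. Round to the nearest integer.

Var(Ŷ_str) = Σₕ Nₕ²(1 − fₕ)sₕ²/nₕ.
A: 17499²·(1 − 2158/17499)·101/2158 = 1.2564258 × 10^7.
C: 11086²·(1 − 1677/11086)·184/1677 = 1.1444665 × 10^7.
Sum = 2.4008923 × 10^7.
SE = √(2.4008923 × 10^7) = 4900.

4900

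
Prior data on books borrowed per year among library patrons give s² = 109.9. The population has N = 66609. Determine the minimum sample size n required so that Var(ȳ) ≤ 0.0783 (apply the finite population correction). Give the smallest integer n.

1375

Without fpc, n₀ = s²/D = 109.9/0.0783 = 1403.5760.
With fpc, (1 − n/N)·s²/n ≤ D requires n ≥ n₀/(1 + n₀/N) = 1403.5760/(1 + 1403.5760/66609) = 1374.6104.
Rounding up, n = 1375.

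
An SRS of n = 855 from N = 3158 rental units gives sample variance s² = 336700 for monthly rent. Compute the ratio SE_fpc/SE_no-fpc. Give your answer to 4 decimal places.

0.8540

f = n/N = 855/3158 = 0.27074098.
SE_no-fpc = √(s²/n) = 19.844424; SE_fpc = √((1−f)s²/n) = 16.946476.
Ratio = √(1−f) = 0.85396664.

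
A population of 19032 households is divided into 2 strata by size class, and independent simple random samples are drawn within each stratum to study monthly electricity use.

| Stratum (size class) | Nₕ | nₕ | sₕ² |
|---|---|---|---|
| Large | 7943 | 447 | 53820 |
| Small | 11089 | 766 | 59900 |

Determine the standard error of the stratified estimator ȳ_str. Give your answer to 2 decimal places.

Var(ȳ_str) = Σₕ Wₕ²(1 − fₕ)sₕ²/nₕ with Wₕ = Nₕ/N, N = 19032.
Large: Wₕ = 0.41734973; term = 0.41734973²·(1 − 0.05627597)·53820/447 = 19.791625.
Small: Wₕ = 0.58265027; term = 0.58265027²·(1 − 0.06907746)·59900/766 = 24.713116.
Sum = 44.504741.
SE = √(44.504741) = 6.67.

6.67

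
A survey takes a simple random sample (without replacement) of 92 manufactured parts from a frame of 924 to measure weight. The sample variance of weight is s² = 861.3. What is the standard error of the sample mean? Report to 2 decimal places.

2.90

Under SRS without replacement, Var(ȳ) = (1 − f)·s²/n with f = n/N = 92/924 = 0.09956710.
Var(ȳ) = (1 − 0.09956710)·861.3/92 = 0.90043290·9.3619565 = 8.4298137.
SE(ȳ) = √(8.4298137) = 2.90.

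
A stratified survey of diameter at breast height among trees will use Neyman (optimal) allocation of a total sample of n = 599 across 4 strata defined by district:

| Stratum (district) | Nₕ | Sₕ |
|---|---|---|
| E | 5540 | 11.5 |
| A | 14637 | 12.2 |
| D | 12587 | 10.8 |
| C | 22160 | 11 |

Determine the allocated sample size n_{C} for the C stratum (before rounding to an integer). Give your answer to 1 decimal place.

234.8

Neyman allocation: nₕ = n·NₕSₕ / Σⱼ NⱼSⱼ.
Σ NⱼSⱼ = 5540·11.5 + 14637·12.2 + 12587·10.8 + 22160·11 = 621981.
n_{C} = 599·22160·11 / 621981 = 234.8.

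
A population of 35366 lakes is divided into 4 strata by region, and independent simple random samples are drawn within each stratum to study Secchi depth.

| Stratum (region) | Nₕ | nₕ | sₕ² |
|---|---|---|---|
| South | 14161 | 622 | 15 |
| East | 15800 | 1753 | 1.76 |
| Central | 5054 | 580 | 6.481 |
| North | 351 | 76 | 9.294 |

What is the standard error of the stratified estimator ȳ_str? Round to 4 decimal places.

Var(ȳ_str) = Σₕ Wₕ²(1 − fₕ)sₕ²/nₕ with Wₕ = Nₕ/N, N = 35366.
South: Wₕ = 0.40041283; term = 0.40041283²·(1 − 0.04392345)·15/622 = 0.0036966599.
East: Wₕ = 0.44675677; term = 0.44675677²·(1 − 0.11094937)·1.76/1753 = 1.7815562 × 10^-4.
Central: Wₕ = 0.14290562; term = 0.14290562²·(1 − 0.11476059)·6.481/580 = 2.0201023 × 10^-4.
North: Wₕ = 0.00992479; term = 0.00992479²·(1 − 0.21652422)·9.294/76 = 9.4375008 × 10^-6.
Sum = 0.0040862633.
SE = √(0.0040862633) = 0.0639.

0.0639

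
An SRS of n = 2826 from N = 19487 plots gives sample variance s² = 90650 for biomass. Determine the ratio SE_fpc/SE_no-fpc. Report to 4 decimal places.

0.9247

f = n/N = 2826/19487 = 0.14501976.
SE_no-fpc = √(s²/n) = 5.6636685; SE_fpc = √((1−f)s²/n) = 5.2369191.
Ratio = √(1−f) = 0.92465142.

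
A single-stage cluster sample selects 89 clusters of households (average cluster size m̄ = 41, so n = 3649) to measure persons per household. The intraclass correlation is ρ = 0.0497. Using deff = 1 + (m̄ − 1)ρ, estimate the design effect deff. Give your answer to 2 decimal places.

deff = 1 + (41 − 1)·0.0497 = 1 + 1.988 = 2.988.

2.99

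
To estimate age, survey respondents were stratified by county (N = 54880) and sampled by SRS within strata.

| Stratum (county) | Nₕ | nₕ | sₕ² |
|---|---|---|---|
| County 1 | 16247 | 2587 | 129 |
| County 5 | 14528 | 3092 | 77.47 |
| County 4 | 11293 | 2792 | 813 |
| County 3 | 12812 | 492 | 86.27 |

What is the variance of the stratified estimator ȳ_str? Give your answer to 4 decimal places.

Var(ȳ_str) = Σₕ Wₕ²(1 − fₕ)sₕ²/nₕ with Wₕ = Nₕ/N, N = 54880.
County 1: Wₕ = 0.29604592; term = 0.29604592²·(1 − 0.15922940)·129/2587 = 0.0036744214.
County 5: Wₕ = 0.26472303; term = 0.26472303²·(1 − 0.21283040)·77.47/3092 = 0.0013821203.
County 4: Wₕ = 0.20577624; term = 0.20577624²·(1 − 0.24723280)·813/2792 = 0.0092816731.
County 3: Wₕ = 0.23345481; term = 0.23345481²·(1 − 0.03840150)·86.27/492 = 0.0091895475.
Sum = 0.023527762.

0.0235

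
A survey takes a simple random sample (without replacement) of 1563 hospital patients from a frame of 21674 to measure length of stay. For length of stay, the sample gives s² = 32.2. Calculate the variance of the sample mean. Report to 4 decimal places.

0.0191

Under SRS without replacement, Var(ȳ) = (1 − f)·s²/n with f = n/N = 1563/21674 = 0.07211405.
Var(ȳ) = (1 − 0.07211405)·32.2/1563 = 0.92788595·0.020601408 = 0.019115757.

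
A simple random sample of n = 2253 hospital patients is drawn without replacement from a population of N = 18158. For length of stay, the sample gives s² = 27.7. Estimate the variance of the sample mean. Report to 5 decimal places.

Under SRS without replacement, Var(ȳ) = (1 − f)·s²/n with f = n/N = 2253/18158 = 0.12407754.
Var(ȳ) = (1 − 0.12407754)·27.7/2253 = 0.87592246·0.012294718 = 0.01076922.

0.01077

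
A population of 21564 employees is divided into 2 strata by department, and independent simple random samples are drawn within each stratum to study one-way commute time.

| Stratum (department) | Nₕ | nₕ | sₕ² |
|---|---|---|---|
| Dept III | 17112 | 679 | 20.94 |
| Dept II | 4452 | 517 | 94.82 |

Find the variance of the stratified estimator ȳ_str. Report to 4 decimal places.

Var(ȳ_str) = Σₕ Wₕ²(1 − fₕ)sₕ²/nₕ with Wₕ = Nₕ/N, N = 21564.
Dept III: Wₕ = 0.79354480; term = 0.79354480²·(1 − 0.03967976)·20.94/679 = 0.018649444.
Dept II: Wₕ = 0.20645520; term = 0.20645520²·(1 − 0.11612758)·94.82/517 = 0.0069095642.
Sum = 0.025559008.

0.0256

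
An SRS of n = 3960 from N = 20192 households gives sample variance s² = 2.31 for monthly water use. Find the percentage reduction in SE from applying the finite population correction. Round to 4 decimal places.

f = n/N = 3960/20192 = 0.19611727.
SE_no-fpc = √(s²/n) = 0.024152295; SE_fpc = √((1−f)s²/n) = 0.021654828.
Ratio = √(1−f) = 0.89659507. Reduction = 100·(1 − 0.89659507) = 10.3405%.

10.3405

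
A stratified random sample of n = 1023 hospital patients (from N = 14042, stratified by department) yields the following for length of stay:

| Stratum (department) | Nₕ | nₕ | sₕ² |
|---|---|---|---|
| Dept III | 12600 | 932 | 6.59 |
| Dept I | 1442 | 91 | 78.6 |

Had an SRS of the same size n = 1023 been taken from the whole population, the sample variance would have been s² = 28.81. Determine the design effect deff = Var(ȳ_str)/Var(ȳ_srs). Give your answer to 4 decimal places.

0.5287

Var(ȳ_str) = Σ Wₕ²(1−fₕ)sₕ²/nₕ with Wₕ = Nₕ/14042:
  Dept III: (12600/14042)²·(1−932/12600)·6.59/932 = 0.005272038
  Dept I: (1442/14042)²·(1−91/1442)·78.6/91 = 0.0085338268
  → Var(ȳ_str) = 0.013805865.
Var(ȳ_srs) = (1 − 1023/14042)·28.81/1023 = 0.026110566.
deff = 0.013805865 / 0.026110566 = 0.5287.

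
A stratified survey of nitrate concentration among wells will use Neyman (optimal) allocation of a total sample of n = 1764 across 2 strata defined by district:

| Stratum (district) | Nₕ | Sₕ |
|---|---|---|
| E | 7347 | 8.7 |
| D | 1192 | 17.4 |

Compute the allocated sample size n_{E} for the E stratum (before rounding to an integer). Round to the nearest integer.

1332

Neyman allocation: nₕ = n·NₕSₕ / Σⱼ NⱼSⱼ.
Σ NⱼSⱼ = 7347·8.7 + 1192·17.4 = 84659.7.
n_{E} = 1764·7347·8.7 / 84659.7 = 1332.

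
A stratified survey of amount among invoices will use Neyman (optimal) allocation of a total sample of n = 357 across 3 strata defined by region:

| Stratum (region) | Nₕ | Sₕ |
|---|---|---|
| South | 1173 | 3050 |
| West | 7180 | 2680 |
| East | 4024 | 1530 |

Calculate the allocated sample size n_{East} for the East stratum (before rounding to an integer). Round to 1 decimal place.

75.9

Neyman allocation: nₕ = n·NₕSₕ / Σⱼ NⱼSⱼ.
Σ NⱼSⱼ = 1173·3050 + 7180·2680 + 4024·1530 = 2.897677 × 10^7.
n_{East} = 357·4024·1530 / (2.897677 × 10^7) = 75.9.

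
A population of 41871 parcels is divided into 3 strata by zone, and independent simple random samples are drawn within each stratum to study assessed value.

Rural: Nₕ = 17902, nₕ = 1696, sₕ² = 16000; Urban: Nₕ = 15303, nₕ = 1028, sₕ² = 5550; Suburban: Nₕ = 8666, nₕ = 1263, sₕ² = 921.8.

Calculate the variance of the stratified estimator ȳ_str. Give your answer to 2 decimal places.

Var(ȳ_str) = Σₕ Wₕ²(1 − fₕ)sₕ²/nₕ with Wₕ = Nₕ/N, N = 41871.
Rural: Wₕ = 0.42755129; term = 0.42755129²·(1 − 0.09473802)·16000/1696 = 1.5611508.
Urban: Wₕ = 0.36547969; term = 0.36547969²·(1 − 0.06717637)·5550/1028 = 0.67270692.
Suburban: Wₕ = 0.20696902; term = 0.20696902²·(1 − 0.14574198)·921.8/1263 = 0.026707493.
Sum = 2.2605652.

2.26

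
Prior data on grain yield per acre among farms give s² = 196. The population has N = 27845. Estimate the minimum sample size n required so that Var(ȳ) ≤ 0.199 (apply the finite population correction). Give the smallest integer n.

Without fpc, n₀ = s²/D = 196/0.199 = 984.9246.
With fpc, (1 − n/N)·s²/n ≤ D requires n ≥ n₀/(1 + n₀/N) = 984.9246/(1 + 984.9246/27845) = 951.2764.
Rounding up, n = 952.

952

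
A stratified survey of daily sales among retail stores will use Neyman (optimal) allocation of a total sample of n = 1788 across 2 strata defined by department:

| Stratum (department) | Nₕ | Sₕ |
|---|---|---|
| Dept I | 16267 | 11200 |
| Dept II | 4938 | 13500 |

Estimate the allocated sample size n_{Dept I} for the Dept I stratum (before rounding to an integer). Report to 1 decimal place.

1309.0

Neyman allocation: nₕ = n·NₕSₕ / Σⱼ NⱼSⱼ.
Σ NⱼSⱼ = 16267·11200 + 4938·13500 = 2.488534 × 10^8.
n_{Dept I} = 1788·16267·11200 / (2.488534 × 10^8) = 1309.0.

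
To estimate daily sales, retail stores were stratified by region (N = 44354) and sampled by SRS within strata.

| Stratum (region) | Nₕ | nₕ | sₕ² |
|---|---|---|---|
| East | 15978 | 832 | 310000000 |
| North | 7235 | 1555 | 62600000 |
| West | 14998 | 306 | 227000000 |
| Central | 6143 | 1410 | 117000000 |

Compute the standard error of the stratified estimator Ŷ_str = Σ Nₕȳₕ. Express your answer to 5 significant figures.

Var(Ŷ_str) = Σₕ Nₕ²(1 − fₕ)sₕ²/nₕ.
East: 15978²·(1 − 832/15978)·310000000/832 = 9.0169308 × 10^13.
North: 7235²·(1 − 1555/7235)·62600000/1555 = 1.654363 × 10^12.
West: 14998²·(1 − 306/14998)·227000000/306 = 1.6346271 × 10^14.
Central: 6143²·(1 − 1410/6143)·117000000/1410 = 2.4125914 × 10^12.
Sum = 2.5769897 × 10^14.
SE = √(2.5769897 × 10^14) = 1.6053 × 10^7.

1.6053 × 10^7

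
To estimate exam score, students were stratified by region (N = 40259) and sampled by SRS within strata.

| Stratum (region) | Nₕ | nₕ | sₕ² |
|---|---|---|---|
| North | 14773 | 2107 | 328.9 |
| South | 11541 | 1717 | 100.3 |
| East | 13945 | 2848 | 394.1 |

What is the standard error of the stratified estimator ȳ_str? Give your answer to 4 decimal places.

Var(ȳ_str) = Σₕ Wₕ²(1 − fₕ)sₕ²/nₕ with Wₕ = Nₕ/N, N = 40259.
North: Wₕ = 0.36694901; term = 0.36694901²·(1 − 0.14262506)·328.9/2107 = 0.018021111.
South: Wₕ = 0.28666882; term = 0.28666882²·(1 − 0.14877394)·100.3/1717 = 0.0040863585.
East: Wₕ = 0.34638218; term = 0.34638218²·(1 − 0.20423091)·394.1/2848 = 0.013211879.
Sum = 0.035319349.
SE = √(0.035319349) = 0.1879.

0.1879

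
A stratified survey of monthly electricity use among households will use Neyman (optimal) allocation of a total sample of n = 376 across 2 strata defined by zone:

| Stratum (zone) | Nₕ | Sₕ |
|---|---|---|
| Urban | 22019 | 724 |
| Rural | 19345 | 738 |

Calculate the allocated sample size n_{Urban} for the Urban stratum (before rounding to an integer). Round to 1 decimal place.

Neyman allocation: nₕ = n·NₕSₕ / Σⱼ NⱼSⱼ.
Σ NⱼSⱼ = 22019·724 + 19345·738 = 3.0218366 × 10^7.
n_{Urban} = 376·22019·724 / (3.0218366 × 10^7) = 198.4.

198.4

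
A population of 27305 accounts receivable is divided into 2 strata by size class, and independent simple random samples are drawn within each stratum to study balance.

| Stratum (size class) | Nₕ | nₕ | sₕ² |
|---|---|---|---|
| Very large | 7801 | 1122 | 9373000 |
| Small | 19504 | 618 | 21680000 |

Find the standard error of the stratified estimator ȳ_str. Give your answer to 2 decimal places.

133.85

Var(ȳ_str) = Σₕ Wₕ²(1 − fₕ)sₕ²/nₕ with Wₕ = Nₕ/N, N = 27305.
Very large: Wₕ = 0.28569859; term = 0.28569859²·(1 − 0.14382771)·9373000/1122 = 583.79869.
Small: Wₕ = 0.71430141; term = 0.71430141²·(1 − 0.03168581)·21680000/618 = 17332.057.
Sum = 17915.856.
SE = √(17915.856) = 133.85.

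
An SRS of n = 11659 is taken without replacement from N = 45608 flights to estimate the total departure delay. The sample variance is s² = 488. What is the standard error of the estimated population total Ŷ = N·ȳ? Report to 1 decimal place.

Var(Ŷ) = N²·Var(ȳ) = N²·(1 − n/N)·s²/n.
f = 11659/45608 = 0.25563498; Var(ȳ) = 0.74436502·488/11659 = 0.0311562.
Var(Ŷ) = 45608² · 0.0311562 = 6.480769 × 10^7.
SE(Ŷ) = √(6.480769 × 10^7) = 8050.3.

8050.3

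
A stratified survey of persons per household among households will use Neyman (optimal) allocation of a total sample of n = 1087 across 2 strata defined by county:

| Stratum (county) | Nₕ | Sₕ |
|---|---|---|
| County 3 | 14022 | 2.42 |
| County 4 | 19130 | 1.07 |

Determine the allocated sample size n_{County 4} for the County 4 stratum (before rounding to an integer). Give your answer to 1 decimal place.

409.0

Neyman allocation: nₕ = n·NₕSₕ / Σⱼ NⱼSⱼ.
Σ NⱼSⱼ = 14022·2.42 + 19130·1.07 = 54402.34.
n_{County 4} = 1087·19130·1.07 / 54402.34 = 409.0.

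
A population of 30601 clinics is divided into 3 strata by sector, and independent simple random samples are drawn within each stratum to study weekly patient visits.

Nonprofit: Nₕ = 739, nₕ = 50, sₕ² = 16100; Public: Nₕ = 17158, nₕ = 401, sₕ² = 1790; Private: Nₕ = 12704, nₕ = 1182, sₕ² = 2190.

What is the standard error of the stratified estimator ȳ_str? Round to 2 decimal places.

Var(ȳ_str) = Σₕ Wₕ²(1 − fₕ)sₕ²/nₕ with Wₕ = Nₕ/N, N = 30601.
Nonprofit: Wₕ = 0.02414954; term = 0.02414954²·(1 − 0.06765900)·16100/50 = 0.17508474.
Public: Wₕ = 0.56070063; term = 0.56070063²·(1 − 0.02337102)·1790/401 = 1.3705673.
Private: Wₕ = 0.41514983; term = 0.41514983²·(1 − 0.09304156)·2190/1182 = 0.2896168.
Sum = 1.8352688.
SE = √(1.8352688) = 1.35.

1.35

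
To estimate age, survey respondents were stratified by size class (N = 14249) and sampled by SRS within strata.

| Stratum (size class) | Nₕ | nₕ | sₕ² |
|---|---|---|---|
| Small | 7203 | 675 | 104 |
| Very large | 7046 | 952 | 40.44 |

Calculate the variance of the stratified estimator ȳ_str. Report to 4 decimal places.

0.0447

Var(ȳ_str) = Σₕ Wₕ²(1 − fₕ)sₕ²/nₕ with Wₕ = Nₕ/N, N = 14249.
Small: Wₕ = 0.50550916; term = 0.50550916²·(1 − 0.09371095)·104/675 = 0.035682424.
Very large: Wₕ = 0.49449084; term = 0.49449084²·(1 − 0.13511212)·40.44/952 = 0.0089836022.
Sum = 0.044666026.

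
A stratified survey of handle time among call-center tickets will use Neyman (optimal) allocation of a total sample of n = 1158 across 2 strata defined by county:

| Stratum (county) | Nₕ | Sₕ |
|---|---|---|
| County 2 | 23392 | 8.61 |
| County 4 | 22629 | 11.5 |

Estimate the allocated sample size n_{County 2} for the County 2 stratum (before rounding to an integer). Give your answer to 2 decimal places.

Neyman allocation: nₕ = n·NₕSₕ / Σⱼ NⱼSⱼ.
Σ NⱼSⱼ = 23392·8.61 + 22629·11.5 = 461638.62.
n_{County 2} = 1158·23392·8.61 / 461638.62 = 505.22.

505.22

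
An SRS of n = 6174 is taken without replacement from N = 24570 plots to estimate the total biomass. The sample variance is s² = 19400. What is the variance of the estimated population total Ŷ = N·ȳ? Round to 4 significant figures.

1.420 × 10^9

Var(Ŷ) = N²·Var(ȳ) = N²·(1 − n/N)·s²/n.
f = 6174/24570 = 0.25128205; Var(ȳ) = 0.74871795·19400/6174 = 2.3526285.
Var(Ŷ) = 24570² · 2.3526285 = 1.4202463 × 10^9.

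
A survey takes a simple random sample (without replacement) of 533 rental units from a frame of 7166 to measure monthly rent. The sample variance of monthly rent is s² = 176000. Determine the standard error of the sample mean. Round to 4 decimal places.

Under SRS without replacement, Var(ȳ) = (1 − f)·s²/n with f = n/N = 533/7166 = 0.07437901.
Var(ȳ) = (1 − 0.07437901)·176000/533 = 0.92562099·330.20638 = 305.64595.
SE(ȳ) = √(305.64595) = 17.4827.

17.4827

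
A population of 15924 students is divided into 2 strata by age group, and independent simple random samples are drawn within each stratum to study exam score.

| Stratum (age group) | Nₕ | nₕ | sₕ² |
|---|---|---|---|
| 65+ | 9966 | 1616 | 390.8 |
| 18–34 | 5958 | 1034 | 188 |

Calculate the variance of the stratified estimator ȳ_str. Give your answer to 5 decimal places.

Var(ȳ_str) = Σₕ Wₕ²(1 − fₕ)sₕ²/nₕ with Wₕ = Nₕ/N, N = 15924.
65+: Wₕ = 0.62584778; term = 0.62584778²·(1 − 0.16215131)·390.8/1616 = 0.079362661.
18–34: Wₕ = 0.37415222; term = 0.37415222²·(1 − 0.17354817)·188/1034 = 0.021035436.
Sum = 0.1003981.

0.10040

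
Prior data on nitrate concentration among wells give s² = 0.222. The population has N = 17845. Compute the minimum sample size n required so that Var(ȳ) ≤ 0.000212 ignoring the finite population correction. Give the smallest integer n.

1048

Without fpc, n₀ = s²/D = 0.222/0.000212 = 1047.1698.
Rounding up, n = 1048.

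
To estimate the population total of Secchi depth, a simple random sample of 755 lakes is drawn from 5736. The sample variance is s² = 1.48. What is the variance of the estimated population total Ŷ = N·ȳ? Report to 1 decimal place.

56006.8

Var(Ŷ) = N²·Var(ȳ) = N²·(1 − n/N)·s²/n.
f = 755/5736 = 0.13162483; Var(ȳ) = 0.86837517·1.48/755 = 0.0017022454.
Var(Ŷ) = 5736² · 0.0017022454 = 56006.761.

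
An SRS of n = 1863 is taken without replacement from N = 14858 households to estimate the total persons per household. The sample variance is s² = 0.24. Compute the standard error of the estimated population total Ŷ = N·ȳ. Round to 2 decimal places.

Var(Ŷ) = N²·Var(ȳ) = N²·(1 − n/N)·s²/n.
f = 1863/14858 = 0.12538700; Var(ȳ) = 0.87461300·0.24/1863 = 1.1267156 × 10^-4.
Var(Ŷ) = 14858² · (1.1267156 × 10^-4) = 24873.392.
SE(Ŷ) = √(24873.392) = 157.71.

157.71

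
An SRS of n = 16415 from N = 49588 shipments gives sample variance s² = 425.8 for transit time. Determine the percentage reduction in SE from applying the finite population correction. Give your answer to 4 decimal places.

18.2093

f = n/N = 16415/49588 = 0.33102767.
SE_no-fpc = √(s²/n) = 0.16105803; SE_fpc = √((1−f)s²/n) = 0.13173054.
Ratio = √(1−f) = 0.81790729. Reduction = 100·(1 − 0.81790729) = 18.2093%.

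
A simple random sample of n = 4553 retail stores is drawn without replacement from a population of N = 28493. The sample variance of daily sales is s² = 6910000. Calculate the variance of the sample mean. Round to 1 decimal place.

Under SRS without replacement, Var(ȳ) = (1 − f)·s²/n with f = n/N = 4553/28493 = 0.15979363.
Var(ȳ) = (1 − 0.15979363)·6910000/4553 = 0.84020637·1517.6807 = 1275.1649.

1275.2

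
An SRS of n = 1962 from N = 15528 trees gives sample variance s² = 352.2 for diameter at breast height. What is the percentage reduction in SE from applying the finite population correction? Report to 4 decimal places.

6.5309

f = n/N = 1962/15528 = 0.12635240.
SE_no-fpc = √(s²/n) = 0.42368703; SE_fpc = √((1−f)s²/n) = 0.39601653.
Ratio = √(1−f) = 0.93469118. Reduction = 100·(1 − 0.93469118) = 6.5309%.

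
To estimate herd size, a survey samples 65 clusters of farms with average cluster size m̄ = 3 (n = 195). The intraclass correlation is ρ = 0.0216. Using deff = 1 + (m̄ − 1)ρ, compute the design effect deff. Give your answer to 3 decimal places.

1.043

deff = 1 + (3 − 1)·0.0216 = 1 + 0.0432 = 1.0432.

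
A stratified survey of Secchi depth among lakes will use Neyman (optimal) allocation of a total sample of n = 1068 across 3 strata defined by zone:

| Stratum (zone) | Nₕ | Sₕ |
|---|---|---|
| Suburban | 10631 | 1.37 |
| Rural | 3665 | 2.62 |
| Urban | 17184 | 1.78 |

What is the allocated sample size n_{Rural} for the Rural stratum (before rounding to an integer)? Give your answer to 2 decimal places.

187.30

Neyman allocation: nₕ = n·NₕSₕ / Σⱼ NⱼSⱼ.
Σ NⱼSⱼ = 10631·1.37 + 3665·2.62 + 17184·1.78 = 54754.29.
n_{Rural} = 1068·3665·2.62 / 54754.29 = 187.30.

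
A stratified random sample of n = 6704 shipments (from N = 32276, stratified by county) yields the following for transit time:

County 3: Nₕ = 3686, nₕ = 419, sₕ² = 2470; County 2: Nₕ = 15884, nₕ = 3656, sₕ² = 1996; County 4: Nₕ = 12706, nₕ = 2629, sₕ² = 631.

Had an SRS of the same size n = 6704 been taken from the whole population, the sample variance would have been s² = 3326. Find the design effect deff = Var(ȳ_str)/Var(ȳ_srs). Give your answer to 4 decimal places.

0.5074

Var(ȳ_str) = Σ Wₕ²(1−fₕ)sₕ²/nₕ with Wₕ = Nₕ/32276:
  County 3: (3686/32276)²·(1−419/3686)·2470/419 = 0.068144056
  County 2: (15884/32276)²·(1−3656/15884)·1996/3656 = 0.1017912
  County 4: (12706/32276)²·(1−2629/12706)·631/2629 = 0.029499827
  → Var(ȳ_str) = 0.19943508.
Var(ȳ_srs) = (1 − 6704/32276)·3326/6704 = 0.39307301.
deff = 0.19943508 / 0.39307301 = 0.5074.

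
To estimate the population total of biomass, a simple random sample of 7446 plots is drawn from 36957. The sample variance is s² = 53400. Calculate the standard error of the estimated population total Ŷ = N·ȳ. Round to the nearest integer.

88440

Var(Ŷ) = N²·Var(ȳ) = N²·(1 − n/N)·s²/n.
f = 7446/36957 = 0.20147739; Var(ȳ) = 0.79852261·53400/7446 = 5.7267133.
Var(Ŷ) = 36957² · 5.7267133 = 7.8216587 × 10^9.
SE(Ŷ) = √(7.8216587 × 10^9) = 88440.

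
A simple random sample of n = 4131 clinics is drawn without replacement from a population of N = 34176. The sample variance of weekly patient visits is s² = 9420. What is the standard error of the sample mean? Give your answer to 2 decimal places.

1.42

Under SRS without replacement, Var(ȳ) = (1 − f)·s²/n with f = n/N = 4131/34176 = 0.12087430.
Var(ȳ) = (1 − 0.12087430)·9420/4131 = 0.87912570·2.2803195 = 2.0046875.
SE(ȳ) = √(2.0046875) = 1.42.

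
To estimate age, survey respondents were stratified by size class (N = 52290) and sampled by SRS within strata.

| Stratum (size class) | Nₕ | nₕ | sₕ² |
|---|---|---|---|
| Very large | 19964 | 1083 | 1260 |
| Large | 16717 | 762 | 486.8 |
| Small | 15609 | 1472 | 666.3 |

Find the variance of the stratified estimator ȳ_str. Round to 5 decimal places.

0.25924

Var(ȳ_str) = Σₕ Wₕ²(1 − fₕ)sₕ²/nₕ with Wₕ = Nₕ/N, N = 52290.
Very large: Wₕ = 0.38179384; term = 0.38179384²·(1 − 0.05424765)·1260/1083 = 0.16039003.
Large: Wₕ = 0.31969784; term = 0.31969784²·(1 − 0.04558234)·486.8/762 = 0.062317994.
Small: Wₕ = 0.29850832; term = 0.29850832²·(1 − 0.09430457)·666.3/1472 = 0.036530621.
Sum = 0.25923865.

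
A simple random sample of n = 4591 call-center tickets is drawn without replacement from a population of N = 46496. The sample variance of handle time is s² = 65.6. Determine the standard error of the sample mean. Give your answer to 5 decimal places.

0.11348

Under SRS without replacement, Var(ȳ) = (1 − f)·s²/n with f = n/N = 4591/46496 = 0.09873968.
Var(ȳ) = (1 − 0.09873968)·65.6/4591 = 0.90126032·0.014288826 = 0.012877952.
SE(ȳ) = √(0.012877952) = 0.11348.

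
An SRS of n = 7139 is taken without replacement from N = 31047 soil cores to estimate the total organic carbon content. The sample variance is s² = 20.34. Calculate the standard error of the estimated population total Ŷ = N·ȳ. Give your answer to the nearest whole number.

1454

Var(Ŷ) = N²·Var(ȳ) = N²·(1 − n/N)·s²/n.
f = 7139/31047 = 0.22994170; Var(ȳ) = 0.77005830·20.34/7139 = 0.0021940028.
Var(Ŷ) = 31047² · 0.0021940028 = 2.1148349 × 10^6.
SE(Ŷ) = √(2.1148349 × 10^6) = 1454.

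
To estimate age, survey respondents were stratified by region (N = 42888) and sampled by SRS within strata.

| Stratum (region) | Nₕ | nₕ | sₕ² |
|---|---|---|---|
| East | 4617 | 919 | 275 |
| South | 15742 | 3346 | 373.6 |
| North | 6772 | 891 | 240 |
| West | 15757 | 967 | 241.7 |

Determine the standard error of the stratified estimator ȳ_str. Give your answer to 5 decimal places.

0.22831

Var(ȳ_str) = Σₕ Wₕ²(1 − fₕ)sₕ²/nₕ with Wₕ = Nₕ/N, N = 42888.
East: Wₕ = 0.10765249; term = 0.10765249²·(1 − 0.19904700)·275/919 = 0.0027776171.
South: Wₕ = 0.36704906; term = 0.36704906²·(1 − 0.21255241)·373.6/3346 = 0.01184543.
North: Wₕ = 0.15789965; term = 0.15789965²·(1 − 0.13157118)·240/891 = 0.0058321687.
West: Wₕ = 0.36739881; term = 0.36739881²·(1 − 0.06136955)·241.7/967 = 0.031667975.
Sum = 0.052123191.
SE = √(0.052123191) = 0.22831.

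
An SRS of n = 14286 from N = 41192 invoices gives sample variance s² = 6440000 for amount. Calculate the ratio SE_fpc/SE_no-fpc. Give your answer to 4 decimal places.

0.8082

f = n/N = 14286/41192 = 0.34681492.
SE_no-fpc = √(s²/n) = 21.231839; SE_fpc = √((1−f)s²/n) = 17.159544.
Ratio = √(1−f) = 0.80819867.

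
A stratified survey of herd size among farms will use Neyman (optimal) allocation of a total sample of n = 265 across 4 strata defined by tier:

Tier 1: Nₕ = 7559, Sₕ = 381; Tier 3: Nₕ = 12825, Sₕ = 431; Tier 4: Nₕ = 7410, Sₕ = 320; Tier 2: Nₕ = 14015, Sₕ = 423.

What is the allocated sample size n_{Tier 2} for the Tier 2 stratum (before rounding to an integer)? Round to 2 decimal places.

94.03

Neyman allocation: nₕ = n·NₕSₕ / Σⱼ NⱼSⱼ.
Σ NⱼSⱼ = 7559·381 + 12825·431 + 7410·320 + 14015·423 = 1.6707099 × 10^7.
n_{Tier 2} = 265·14015·423 / (1.6707099 × 10^7) = 94.03.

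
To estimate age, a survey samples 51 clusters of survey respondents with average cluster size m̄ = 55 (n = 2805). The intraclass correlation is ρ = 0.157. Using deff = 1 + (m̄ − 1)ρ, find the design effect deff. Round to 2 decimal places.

deff = 1 + (55 − 1)·0.157 = 1 + 8.478 = 9.478.

9.48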